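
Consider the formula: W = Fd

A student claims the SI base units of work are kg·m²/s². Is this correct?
Units of each symbol in W = Fd:
  F (force): kg·m/s²
  d (displacement): m

Multiplying the contributions: [kg·m/s²] · [m]
Adding exponents of each base unit: kg: 1, m: 2, s: -2
SI base units of work: kg·m²/s²

The claimed units kg·m²/s² match the derived units, so the claim is correct.

Answer: Yes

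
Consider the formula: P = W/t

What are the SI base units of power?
Units of each symbol in P = W/t:
  W (work): kg·m²/s²
  t (time): s  → in the denominator, contributes 1/s

Multiplying the contributions: [kg·m²/s²] · [1/s]
Adding exponents of each base unit: kg: 1, m: 2, s: -3
SI base units of power: kg·m²/s³

Answer: kg·m²/s³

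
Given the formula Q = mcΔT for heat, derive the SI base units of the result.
Units of each symbol in Q = mcΔT:
  m (mass): kg
  c (specific heat capacity, in J/(kg·K)): m²/(s²·K)
  ΔT (temperature change): K

Multiplying the contributions: [kg] · [m²/(s²·K)] · [K]
Adding exponents of each base unit: kg: 1, m: 2, s: -2
SI base units of heat: kg·m²/s²

Answer: kg·m²/s²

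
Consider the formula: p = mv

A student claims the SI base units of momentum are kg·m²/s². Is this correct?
Units of each symbol in p = mv:
  m (mass): kg
  v (velocity): m/s

Multiplying the contributions: [kg] · [m/s]
Adding exponents of each base unit: kg: 1, m: 1, s: -1
SI base units of momentum: kg·m/s

The claimed units kg·m²/s² (exponents kg: 1, m: 2, s: -2) do not match the derived units kg·m/s (exponents kg: 1, m: 1, s: -1), so the claim is incorrect.

Answer: No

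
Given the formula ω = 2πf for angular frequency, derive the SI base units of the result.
Units of each symbol in ω = 2πf:
  f (frequency): 1/s
  The factor 2π is dimensionless.

Multiplying the contributions: [1/s]
Adding exponents of each base unit: s: -1
SI base units of angular frequency: 1/s

Answer: 1/s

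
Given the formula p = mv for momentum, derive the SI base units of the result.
Units of each symbol in p = mv:
  m (mass): kg
  v (velocity): m/s

Multiplying the contributions: [kg] · [m/s]
Adding exponents of each base unit: kg: 1, m: 1, s: -1
SI base units of momentum: kg·m/s

Answer: kg·m/s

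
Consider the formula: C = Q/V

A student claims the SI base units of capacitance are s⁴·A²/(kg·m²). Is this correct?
Units of each symbol in C = Q/V:
  Q (charge, in coulombs): s·A
  V (voltage, in volts): kg·m²/(s³·A)  → in the denominator, contributes s³·A/(kg·m²)

Multiplying the contributions: [s·A] · [s³·A/(kg·m²)]
Adding exponents of each base unit: kg: -1, m: -2, s: 4, A: 2
SI base units of capacitance: s⁴·A²/(kg·m²)

The claimed units s⁴·A²/(kg·m²) match the derived units, so the claim is correct.

Answer: Yes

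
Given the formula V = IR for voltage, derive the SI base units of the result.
Units of each symbol in V = IR:
  I (current): A
  R (resistance, in ohms): kg·m²/(s³·A²)

Multiplying the contributions: [A] · [kg·m²/(s³·A²)]
Adding exponents of each base unit: kg: 1, m: 2, s: -3, A: -1
SI base units of voltage: kg·m²/(s³·A)

Answer: kg·m²/(s³·A)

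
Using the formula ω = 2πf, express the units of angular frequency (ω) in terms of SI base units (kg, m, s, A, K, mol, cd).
Units of each symbol in ω = 2πf:
  f (frequency): 1/s
  The factor 2π is dimensionless.

Multiplying the contributions: [1/s]
Adding exponents of each base unit: s: -1
SI base units of angular frequency: 1/s

Answer: 1/s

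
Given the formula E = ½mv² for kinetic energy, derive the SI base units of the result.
Units of each symbol in E = ½mv²:
  m (mass): kg
  v (speed): m/s  → to the power 2, contributes m²/s²
  The factor ½ is dimensionless.

Multiplying the contributions: [kg] · [m²/s²]
Adding exponents of each base unit: kg: 1, m: 2, s: -2
SI base units of kinetic energy: kg·m²/s²

Answer: kg·m²/s²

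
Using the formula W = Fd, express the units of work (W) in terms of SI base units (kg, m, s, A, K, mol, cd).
Units of each symbol in W = Fd:
  F (force): kg·m/s²
  d (displacement): m

Multiplying the contributions: [kg·m/s²] · [m]
Adding exponents of each base unit: kg: 1, m: 2, s: -2
SI base units of work: kg·m²/s²

Answer: kg·m²/s²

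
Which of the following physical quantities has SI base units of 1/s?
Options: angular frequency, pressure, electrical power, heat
Checking the SI base units of each option:
  angular frequency (ω = 2πf): 1/s  ✓ matches
  pressure (P = F/A): kg/(m·s²)  ✗
  electrical power (P = IV): kg·m²/s³  ✗
  heat (Q = mcΔT): kg·m²/s²  ✗

Only angular frequency has units 1/s.

Answer: angular frequency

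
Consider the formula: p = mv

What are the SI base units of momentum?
Units of each symbol in p = mv:
  m (mass): kg
  v (velocity): m/s

Multiplying the contributions: [kg] · [m/s]
Adding exponents of each base unit: kg: 1, m: 1, s: -1
SI base units of momentum: kg·m/s

Answer: kg·m/s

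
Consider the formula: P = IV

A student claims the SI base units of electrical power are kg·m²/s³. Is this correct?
Units of each symbol in P = IV:
  I (current): A
  V (voltage, in volts): kg·m²/(s³·A)

Multiplying the contributions: [A] · [kg·m²/(s³·A)]
Adding exponents of each base unit: kg: 1, m: 2, s: -3
SI base units of electrical power: kg·m²/s³

The claimed units kg·m²/s³ match the derived units, so the claim is correct.

Answer: Yes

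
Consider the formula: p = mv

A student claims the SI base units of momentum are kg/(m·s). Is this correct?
Units of each symbol in p = mv:
  m (mass): kg
  v (velocity): m/s

Multiplying the contributions: [kg] · [m/s]
Adding exponents of each base unit: kg: 1, m: 1, s: -1
SI base units of momentum: kg·m/s

The claimed units kg/(m·s) (exponents kg: 1, m: -1, s: -1) do not match the derived units kg·m/s (exponents kg: 1, m: 1, s: -1), so the claim is incorrect.

Answer: No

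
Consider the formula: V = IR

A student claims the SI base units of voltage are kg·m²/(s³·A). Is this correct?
Units of each symbol in V = IR:
  I (current): A
  R (resistance, in ohms): kg·m²/(s³·A²)

Multiplying the contributions: [A] · [kg·m²/(s³·A²)]
Adding exponents of each base unit: kg: 1, m: 2, s: -3, A: -1
SI base units of voltage: kg·m²/(s³·A)

The claimed units kg·m²/(s³·A) match the derived units, so the claim is correct.

Answer: Yes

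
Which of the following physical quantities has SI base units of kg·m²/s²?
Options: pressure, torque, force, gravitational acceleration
Checking the SI base units of each option:
  pressure (P = F/A): kg/(m·s²)  ✗
  torque (τ = Fr): kg·m²/s²  ✓ matches
  force (F = ma): kg·m/s²  ✗
  gravitational acceleration (g = GM/r²): m/s²  ✗

Only torque has units kg·m²/s².

Answer: torque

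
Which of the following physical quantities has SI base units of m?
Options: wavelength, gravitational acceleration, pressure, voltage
Checking the SI base units of each option:
  wavelength (λ = v/f): m  ✓ matches
  gravitational acceleration (g = GM/r²): m/s²  ✗
  pressure (P = F/A): kg/(m·s²)  ✗
  voltage (V = IR): kg·m²/(s³·A)  ✗

Only wavelength has units m.

Answer: wavelength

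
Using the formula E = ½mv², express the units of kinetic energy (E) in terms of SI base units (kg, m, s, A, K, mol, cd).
Units of each symbol in E = ½mv²:
  m (mass): kg
  v (speed): m/s  → to the power 2, contributes m²/s²
  The factor ½ is dimensionless.

Multiplying the contributions: [kg] · [m²/s²]
Adding exponents of each base unit: kg: 1, m: 2, s: -2
SI base units of kinetic energy: kg·m²/s²

Answer: kg·m²/s²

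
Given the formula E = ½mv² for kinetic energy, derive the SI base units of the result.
Units of each symbol in E = ½mv²:
  m (mass): kg
  v (speed): m/s  → to the power 2, contributes m²/s²
  The factor ½ is dimensionless.

Multiplying the contributions: [kg] · [m²/s²]
Adding exponents of each base unit: kg: 1, m: 2, s: -2
SI base units of kinetic energy: kg·m²/s²

Answer: kg·m²/s²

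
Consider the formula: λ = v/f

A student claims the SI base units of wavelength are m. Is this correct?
Units of each symbol in λ = v/f:
  v (wave speed): m/s
  f (frequency): 1/s  → in the denominator, contributes s

Multiplying the contributions: [m/s] · [s]
Adding exponents of each base unit: m: 1
SI base units of wavelength: m

The claimed units m match the derived units, so the claim is correct.

Answer: Yes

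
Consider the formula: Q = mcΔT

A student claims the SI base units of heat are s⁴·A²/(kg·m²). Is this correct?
Units of each symbol in Q = mcΔT:
  m (mass): kg
  c (specific heat capacity, in J/(kg·K)): m²/(s²·K)
  ΔT (temperature change): K

Multiplying the contributions: [kg] · [m²/(s²·K)] · [K]
Adding exponents of each base unit: kg: 1, m: 2, s: -2
SI base units of heat: kg·m²/s²

The claimed units s⁴·A²/(kg·m²) (exponents kg: -1, m: -2, s: 4, A: 2) do not match the derived units kg·m²/s² (exponents kg: 1, m: 2, s: -2), so the claim is incorrect.

Answer: No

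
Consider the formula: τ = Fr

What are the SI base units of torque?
Units of each symbol in τ = Fr:
  F (force): kg·m/s²
  r (lever arm): m

Multiplying the contributions: [kg·m/s²] · [m]
Adding exponents of each base unit: kg: 1, m: 2, s: -2
SI base units of torque: kg·m²/s²

Answer: kg·m²/s²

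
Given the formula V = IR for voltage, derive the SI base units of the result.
Units of each symbol in V = IR:
  I (current): A
  R (resistance, in ohms): kg·m²/(s³·A²)

Multiplying the contributions: [A] · [kg·m²/(s³·A²)]
Adding exponents of each base unit: kg: 1, m: 2, s: -3, A: -1
SI base units of voltage: kg·m²/(s³·A)

Answer: kg·m²/(s³·A)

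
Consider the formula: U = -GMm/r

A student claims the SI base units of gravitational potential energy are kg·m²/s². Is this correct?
Units of each symbol in U = -GMm/r:
  G (gravitational constant): m³/(kg·s²)
  M (mass): kg
  m (mass): kg
  r (distance): m  → in the denominator, contributes 1/m
  The minus sign does not affect the units.

Multiplying the contributions: [m³/(kg·s²)] · [kg] · [kg] · [1/m]
Adding exponents of each base unit: kg: 1, m: 2, s: -2
SI base units of gravitational potential energy: kg·m²/s²

The claimed units kg·m²/s² match the derived units, so the claim is correct.

Answer: Yes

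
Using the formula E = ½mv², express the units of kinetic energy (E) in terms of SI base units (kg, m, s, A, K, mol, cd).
Units of each symbol in E = ½mv²:
  m (mass): kg
  v (speed): m/s  → to the power 2, contributes m²/s²
  The factor ½ is dimensionless.

Multiplying the contributions: [kg] · [m²/s²]
Adding exponents of each base unit: kg: 1, m: 2, s: -2
SI base units of kinetic energy: kg·m²/s²

Answer: kg·m²/s²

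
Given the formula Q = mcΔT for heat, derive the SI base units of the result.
Units of each symbol in Q = mcΔT:
  m (mass): kg
  c (specific heat capacity, in J/(kg·K)): m²/(s²·K)
  ΔT (temperature change): K

Multiplying the contributions: [kg] · [m²/(s²·K)] · [K]
Adding exponents of each base unit: kg: 1, m: 2, s: -2
SI base units of heat: kg·m²/s²

Answer: kg·m²/s²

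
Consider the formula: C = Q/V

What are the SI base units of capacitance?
Units of each symbol in C = Q/V:
  Q (charge, in coulombs): s·A
  V (voltage, in volts): kg·m²/(s³·A)  → in the denominator, contributes s³·A/(kg·m²)

Multiplying the contributions: [s·A] · [s³·A/(kg·m²)]
Adding exponents of each base unit: kg: -1, m: -2, s: 4, A: 2
SI base units of capacitance: s⁴·A²/(kg·m²)

Answer: s⁴·A²/(kg·m²)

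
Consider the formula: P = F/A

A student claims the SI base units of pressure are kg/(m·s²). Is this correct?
Units of each symbol in P = F/A:
  F (force): kg·m/s²
  A (area): m²  → in the denominator, contributes 1/m²

Multiplying the contributions: [kg·m/s²] · [1/m²]
Adding exponents of each base unit: kg: 1, m: -1, s: -2
SI base units of pressure: kg/(m·s²)

The claimed units kg/(m·s²) match the derived units, so the claim is correct.

Answer: Yes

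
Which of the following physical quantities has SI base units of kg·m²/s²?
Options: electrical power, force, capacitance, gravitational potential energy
Checking the SI base units of each option:
  electrical power (P = IV): kg·m²/s³  ✗
  force (F = ma): kg·m/s²  ✗
  capacitance (C = Q/V): s⁴·A²/(kg·m²)  ✗
  gravitational potential energy (U = -GMm/r): kg·m²/s²  ✓ matches

Only gravitational potential energy has units kg·m²/s².

Answer: gravitational potential energy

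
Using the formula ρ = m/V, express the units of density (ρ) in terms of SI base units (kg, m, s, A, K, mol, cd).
Units of each symbol in ρ = m/V:
  m (mass): kg
  V (volume): m³  → in the denominator, contributes 1/m³

Multiplying the contributions: [kg] · [1/m³]
Adding exponents of each base unit: kg: 1, m: -3
SI base units of density: kg/m³

Answer: kg/m³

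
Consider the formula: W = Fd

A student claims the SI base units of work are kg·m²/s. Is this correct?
Units of each symbol in W = Fd:
  F (force): kg·m/s²
  d (displacement): m

Multiplying the contributions: [kg·m/s²] · [m]
Adding exponents of each base unit: kg: 1, m: 2, s: -2
SI base units of work: kg·m²/s²

The claimed units kg·m²/s (exponents kg: 1, m: 2, s: -1) do not match the derived units kg·m²/s² (exponents kg: 1, m: 2, s: -2), so the claim is incorrect.

Answer: No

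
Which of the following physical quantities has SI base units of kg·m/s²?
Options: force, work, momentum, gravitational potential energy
Checking the SI base units of each option:
  force (F = ma): kg·m/s²  ✓ matches
  work (W = Fd): kg·m²/s²  ✗
  momentum (p = mv): kg·m/s  ✗
  gravitational potential energy (U = -GMm/r): kg·m²/s²  ✗

Only force has units kg·m/s².

Answer: force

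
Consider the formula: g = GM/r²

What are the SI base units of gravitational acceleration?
Units of each symbol in g = GM/r²:
  G (gravitational constant): m³/(kg·s²)
  M (mass): kg
  r (distance): m  → to the power 2 in the denominator, contributes 1/m²

Multiplying the contributions: [m³/(kg·s²)] · [kg] · [1/m²]
Adding exponents of each base unit: m: 1, s: -2
SI base units of gravitational acceleration: m/s²

Answer: m/s²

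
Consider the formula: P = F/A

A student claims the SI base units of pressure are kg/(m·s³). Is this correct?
Units of each symbol in P = F/A:
  F (force): kg·m/s²
  A (area): m²  → in the denominator, contributes 1/m²

Multiplying the contributions: [kg·m/s²] · [1/m²]
Adding exponents of each base unit: kg: 1, m: -1, s: -2
SI base units of pressure: kg/(m·s²)

The claimed units kg/(m·s³) (exponents kg: 1, m: -1, s: -3) do not match the derived units kg/(m·s²) (exponents kg: 1, m: -1, s: -2), so the claim is incorrect.

Answer: No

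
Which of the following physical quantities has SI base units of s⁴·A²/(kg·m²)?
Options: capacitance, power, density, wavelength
Checking the SI base units of each option:
  capacitance (C = Q/V): s⁴·A²/(kg·m²)  ✓ matches
  power (P = W/t): kg·m²/s³  ✗
  density (ρ = m/V): kg/m³  ✗
  wavelength (λ = v/f): m  ✗

Only capacitance has units s⁴·A²/(kg·m²).

Answer: capacitance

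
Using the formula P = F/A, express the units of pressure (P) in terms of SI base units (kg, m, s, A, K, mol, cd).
Units of each symbol in P = F/A:
  F (force): kg·m/s²
  A (area): m²  → in the denominator, contributes 1/m²

Multiplying the contributions: [kg·m/s²] · [1/m²]
Adding exponents of each base unit: kg: 1, m: -1, s: -2
SI base units of pressure: kg/(m·s²)

Answer: kg/(m·s²)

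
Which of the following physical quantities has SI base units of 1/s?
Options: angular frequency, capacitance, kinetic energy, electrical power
Checking the SI base units of each option:
  angular frequency (ω = 2πf): 1/s  ✓ matches
  capacitance (C = Q/V): s⁴·A²/(kg·m²)  ✗
  kinetic energy (E = ½mv²): kg·m²/s²  ✗
  electrical power (P = IV): kg·m²/s³  ✗

Only angular frequency has units 1/s.

Answer: angular frequency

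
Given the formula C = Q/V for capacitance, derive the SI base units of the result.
Units of each symbol in C = Q/V:
  Q (charge, in coulombs): s·A
  V (voltage, in volts): kg·m²/(s³·A)  → in the denominator, contributes s³·A/(kg·m²)

Multiplying the contributions: [s·A] · [s³·A/(kg·m²)]
Adding exponents of each base unit: kg: -1, m: -2, s: 4, A: 2
SI base units of capacitance: s⁴·A²/(kg·m²)

Answer: s⁴·A²/(kg·m²)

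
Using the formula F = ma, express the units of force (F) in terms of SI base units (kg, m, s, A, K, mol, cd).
Units of each symbol in F = ma:
  m (mass): kg
  a (acceleration): m/s²

Multiplying the contributions: [kg] · [m/s²]
Adding exponents of each base unit: kg: 1, m: 1, s: -2
SI base units of force: kg·m/s²

Answer: kg·m/s²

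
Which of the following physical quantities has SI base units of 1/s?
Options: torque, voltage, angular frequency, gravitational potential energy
Checking the SI base units of each option:
  torque (τ = Fr): kg·m²/s²  ✗
  voltage (V = IR): kg·m²/(s³·A)  ✗
  angular frequency (ω = 2πf): 1/s  ✓ matches
  gravitational potential energy (U = -GMm/r): kg·m²/s²  ✗

Only angular frequency has units 1/s.

Answer: angular frequency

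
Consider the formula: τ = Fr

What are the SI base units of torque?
Units of each symbol in τ = Fr:
  F (force): kg·m/s²
  r (lever arm): m

Multiplying the contributions: [kg·m/s²] · [m]
Adding exponents of each base unit: kg: 1, m: 2, s: -2
SI base units of torque: kg·m²/s²

Answer: kg·m²/s²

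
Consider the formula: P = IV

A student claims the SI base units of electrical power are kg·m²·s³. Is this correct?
Units of each symbol in P = IV:
  I (current): A
  V (voltage, in volts): kg·m²/(s³·A)

Multiplying the contributions: [A] · [kg·m²/(s³·A)]
Adding exponents of each base unit: kg: 1, m: 2, s: -3
SI base units of electrical power: kg·m²/s³

The claimed units kg·m²·s³ (exponents kg: 1, m: 2, s: 3) do not match the derived units kg·m²/s³ (exponents kg: 1, m: 2, s: -3), so the claim is incorrect.

Answer: No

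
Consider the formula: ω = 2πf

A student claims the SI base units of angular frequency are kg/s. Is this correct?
Units of each symbol in ω = 2πf:
  f (frequency): 1/s
  The factor 2π is dimensionless.

Multiplying the contributions: [1/s]
Adding exponents of each base unit: s: -1
SI base units of angular frequency: 1/s

The claimed units kg/s (exponents kg: 1, s: -1) do not match the derived units 1/s (exponents s: -1), so the claim is incorrect.

Answer: No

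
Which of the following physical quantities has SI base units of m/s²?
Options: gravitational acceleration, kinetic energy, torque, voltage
Checking the SI base units of each option:
  gravitational acceleration (g = GM/r²): m/s²  ✓ matches
  kinetic energy (E = ½mv²): kg·m²/s²  ✗
  torque (τ = Fr): kg·m²/s²  ✗
  voltage (V = IR): kg·m²/(s³·A)  ✗

Only gravitational acceleration has units m/s².

Answer: gravitational acceleration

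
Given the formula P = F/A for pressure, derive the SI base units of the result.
Units of each symbol in P = F/A:
  F (force): kg·m/s²
  A (area): m²  → in the denominator, contributes 1/m²

Multiplying the contributions: [kg·m/s²] · [1/m²]
Adding exponents of each base unit: kg: 1, m: -1, s: -2
SI base units of pressure: kg/(m·s²)

Answer: kg/(m·s²)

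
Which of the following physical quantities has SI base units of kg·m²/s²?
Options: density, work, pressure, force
Checking the SI base units of each option:
  density (ρ = m/V): kg/m³  ✗
  work (W = Fd): kg·m²/s²  ✓ matches
  pressure (P = F/A): kg/(m·s²)  ✗
  force (F = ma): kg·m/s²  ✗

Only work has units kg·m²/s².

Answer: work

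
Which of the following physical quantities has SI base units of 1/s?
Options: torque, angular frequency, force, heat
Checking the SI base units of each option:
  torque (τ = Fr): kg·m²/s²  ✗
  angular frequency (ω = 2πf): 1/s  ✓ matches
  force (F = ma): kg·m/s²  ✗
  heat (Q = mcΔT): kg·m²/s²  ✗

Only angular frequency has units 1/s.

Answer: angular frequency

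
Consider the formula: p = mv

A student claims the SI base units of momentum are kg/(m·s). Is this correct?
Units of each symbol in p = mv:
  m (mass): kg
  v (velocity): m/s

Multiplying the contributions: [kg] · [m/s]
Adding exponents of each base unit: kg: 1, m: 1, s: -1
SI base units of momentum: kg·m/s

The claimed units kg/(m·s) (exponents kg: 1, m: -1, s: -1) do not match the derived units kg·m/s (exponents kg: 1, m: 1, s: -1), so the claim is incorrect.

Answer: No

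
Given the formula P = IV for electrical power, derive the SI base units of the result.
Units of each symbol in P = IV:
  I (current): A
  V (voltage, in volts): kg·m²/(s³·A)

Multiplying the contributions: [A] · [kg·m²/(s³·A)]
Adding exponents of each base unit: kg: 1, m: 2, s: -3
SI base units of electrical power: kg·m²/s³

Answer: kg·m²/s³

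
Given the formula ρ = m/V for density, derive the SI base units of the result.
Units of each symbol in ρ = m/V:
  m (mass): kg
  V (volume): m³  → in the denominator, contributes 1/m³

Multiplying the contributions: [kg] · [1/m³]
Adding exponents of each base unit: kg: 1, m: -3
SI base units of density: kg/m³

Answer: kg/m³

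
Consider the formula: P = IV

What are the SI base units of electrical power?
Units of each symbol in P = IV:
  I (current): A
  V (voltage, in volts): kg·m²/(s³·A)

Multiplying the contributions: [A] · [kg·m²/(s³·A)]
Adding exponents of each base unit: kg: 1, m: 2, s: -3
SI base units of electrical power: kg·m²/s³

Answer: kg·m²/s³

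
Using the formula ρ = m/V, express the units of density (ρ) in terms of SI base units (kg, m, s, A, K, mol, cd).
Units of each symbol in ρ = m/V:
  m (mass): kg
  V (volume): m³  → in the denominator, contributes 1/m³

Multiplying the contributions: [kg] · [1/m³]
Adding exponents of each base unit: kg: 1, m: -3
SI base units of density: kg/m³

Answer: kg/m³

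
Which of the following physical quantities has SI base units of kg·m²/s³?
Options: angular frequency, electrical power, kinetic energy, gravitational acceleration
Checking the SI base units of each option:
  angular frequency (ω = 2πf): 1/s  ✗
  electrical power (P = IV): kg·m²/s³  ✓ matches
  kinetic energy (E = ½mv²): kg·m²/s²  ✗
  gravitational acceleration (g = GM/r²): m/s²  ✗

Only electrical power has units kg·m²/s³.

Answer: electrical power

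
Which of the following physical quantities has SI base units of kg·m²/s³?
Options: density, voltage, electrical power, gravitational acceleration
Checking the SI base units of each option:
  density (ρ = m/V): kg/m³  ✗
  voltage (V = IR): kg·m²/(s³·A)  ✗
  electrical power (P = IV): kg·m²/s³  ✓ matches
  gravitational acceleration (g = GM/r²): m/s²  ✗

Only electrical power has units kg·m²/s³.

Answer: electrical power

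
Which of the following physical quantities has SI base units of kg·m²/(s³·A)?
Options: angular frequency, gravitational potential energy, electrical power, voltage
Checking the SI base units of each option:
  angular frequency (ω = 2πf): 1/s  ✗
  gravitational potential energy (U = -GMm/r): kg·m²/s²  ✗
  electrical power (P = IV): kg·m²/s³  ✗
  voltage (V = IR): kg·m²/(s³·A)  ✓ matches

Only voltage has units kg·m²/(s³·A).

Answer: voltage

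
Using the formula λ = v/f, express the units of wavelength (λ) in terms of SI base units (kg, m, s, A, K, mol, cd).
Units of each symbol in λ = v/f:
  v (wave speed): m/s
  f (frequency): 1/s  → in the denominator, contributes s

Multiplying the contributions: [m/s] · [s]
Adding exponents of each base unit: m: 1
SI base units of wavelength: m

Answer: m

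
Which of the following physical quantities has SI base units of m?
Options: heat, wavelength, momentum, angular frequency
Checking the SI base units of each option:
  heat (Q = mcΔT): kg·m²/s²  ✗
  wavelength (λ = v/f): m  ✓ matches
  momentum (p = mv): kg·m/s  ✗
  angular frequency (ω = 2πf): 1/s  ✗

Only wavelength has units m.

Answer: wavelength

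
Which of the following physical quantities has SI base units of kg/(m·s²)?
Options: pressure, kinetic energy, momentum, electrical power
Checking the SI base units of each option:
  pressure (P = F/A): kg/(m·s²)  ✓ matches
  kinetic energy (E = ½mv²): kg·m²/s²  ✗
  momentum (p = mv): kg·m/s  ✗
  electrical power (P = IV): kg·m²/s³  ✗

Only pressure has units kg/(m·s²).

Answer: pressure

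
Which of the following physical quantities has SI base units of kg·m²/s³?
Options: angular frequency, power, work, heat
Checking the SI base units of each option:
  angular frequency (ω = 2πf): 1/s  ✗
  power (P = W/t): kg·m²/s³  ✓ matches
  work (W = Fd): kg·m²/s²  ✗
  heat (Q = mcΔT): kg·m²/s²  ✗

Only power has units kg·m²/s³.

Answer: power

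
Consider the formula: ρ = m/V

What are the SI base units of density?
Units of each symbol in ρ = m/V:
  m (mass): kg
  V (volume): m³  → in the denominator, contributes 1/m³

Multiplying the contributions: [kg] · [1/m³]
Adding exponents of each base unit: kg: 1, m: -3
SI base units of density: kg/m³

Answer: kg/m³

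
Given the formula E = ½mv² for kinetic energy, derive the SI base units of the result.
Units of each symbol in E = ½mv²:
  m (mass): kg
  v (speed): m/s  → to the power 2, contributes m²/s²
  The factor ½ is dimensionless.

Multiplying the contributions: [kg] · [m²/s²]
Adding exponents of each base unit: kg: 1, m: 2, s: -2
SI base units of kinetic energy: kg·m²/s²

Answer: kg·m²/s²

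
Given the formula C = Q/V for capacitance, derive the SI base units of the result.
Units of each symbol in C = Q/V:
  Q (charge, in coulombs): s·A
  V (voltage, in volts): kg·m²/(s³·A)  → in the denominator, contributes s³·A/(kg·m²)

Multiplying the contributions: [s·A] · [s³·A/(kg·m²)]
Adding exponents of each base unit: kg: -1, m: -2, s: 4, A: 2
SI base units of capacitance: s⁴·A²/(kg·m²)

Answer: s⁴·A²/(kg·m²)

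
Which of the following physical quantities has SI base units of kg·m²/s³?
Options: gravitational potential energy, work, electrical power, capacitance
Checking the SI base units of each option:
  gravitational potential energy (U = -GMm/r): kg·m²/s²  ✗
  work (W = Fd): kg·m²/s²  ✗
  electrical power (P = IV): kg·m²/s³  ✓ matches
  capacitance (C = Q/V): s⁴·A²/(kg·m²)  ✗

Only electrical power has units kg·m²/s³.

Answer: electrical power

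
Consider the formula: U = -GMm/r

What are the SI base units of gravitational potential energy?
Units of each symbol in U = -GMm/r:
  G (gravitational constant): m³/(kg·s²)
  M (mass): kg
  m (mass): kg
  r (distance): m  → in the denominator, contributes 1/m
  The minus sign does not affect the units.

Multiplying the contributions: [m³/(kg·s²)] · [kg] · [kg] · [1/m]
Adding exponents of each base unit: kg: 1, m: 2, s: -2
SI base units of gravitational potential energy: kg·m²/s²

Answer: kg·m²/s²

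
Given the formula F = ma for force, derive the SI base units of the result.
Units of each symbol in F = ma:
  m (mass): kg
  a (acceleration): m/s²

Multiplying the contributions: [kg] · [m/s²]
Adding exponents of each base unit: kg: 1, m: 1, s: -2
SI base units of force: kg·m/s²

Answer: kg·m/s²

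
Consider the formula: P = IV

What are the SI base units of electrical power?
Units of each symbol in P = IV:
  I (current): A
  V (voltage, in volts): kg·m²/(s³·A)

Multiplying the contributions: [A] · [kg·m²/(s³·A)]
Adding exponents of each base unit: kg: 1, m: 2, s: -3
SI base units of electrical power: kg·m²/s³

Answer: kg·m²/s³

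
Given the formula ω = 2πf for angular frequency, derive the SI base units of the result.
Units of each symbol in ω = 2πf:
  f (frequency): 1/s
  The factor 2π is dimensionless.

Multiplying the contributions: [1/s]
Adding exponents of each base unit: s: -1
SI base units of angular frequency: 1/s

Answer: 1/s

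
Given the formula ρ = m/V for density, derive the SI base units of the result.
Units of each symbol in ρ = m/V:
  m (mass): kg
  V (volume): m³  → in the denominator, contributes 1/m³

Multiplying the contributions: [kg] · [1/m³]
Adding exponents of each base unit: kg: 1, m: -3
SI base units of density: kg/m³

Answer: kg/m³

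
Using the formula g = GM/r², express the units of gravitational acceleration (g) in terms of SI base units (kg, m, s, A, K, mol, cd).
Units of each symbol in g = GM/r²:
  G (gravitational constant): m³/(kg·s²)
  M (mass): kg
  r (distance): m  → to the power 2 in the denominator, contributes 1/m²

Multiplying the contributions: [m³/(kg·s²)] · [kg] · [1/m²]
Adding exponents of each base unit: m: 1, s: -2
SI base units of gravitational acceleration: m/s²

Answer: m/s²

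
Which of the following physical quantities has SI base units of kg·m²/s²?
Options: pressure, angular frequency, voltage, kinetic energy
Checking the SI base units of each option:
  pressure (P = F/A): kg/(m·s²)  ✗
  angular frequency (ω = 2πf): 1/s  ✗
  voltage (V = IR): kg·m²/(s³·A)  ✗
  kinetic energy (E = ½mv²): kg·m²/s²  ✓ matches

Only kinetic energy has units kg·m²/s².

Answer: kinetic energy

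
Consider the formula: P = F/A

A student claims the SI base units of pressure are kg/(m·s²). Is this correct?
Units of each symbol in P = F/A:
  F (force): kg·m/s²
  A (area): m²  → in the denominator, contributes 1/m²

Multiplying the contributions: [kg·m/s²] · [1/m²]
Adding exponents of each base unit: kg: 1, m: -1, s: -2
SI base units of pressure: kg/(m·s²)

The claimed units kg/(m·s²) match the derived units, so the claim is correct.

Answer: Yes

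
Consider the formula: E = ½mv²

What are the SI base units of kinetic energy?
Units of each symbol in E = ½mv²:
  m (mass): kg
  v (speed): m/s  → to the power 2, contributes m²/s²
  The factor ½ is dimensionless.

Multiplying the contributions: [kg] · [m²/s²]
Adding exponents of each base unit: kg: 1, m: 2, s: -2
SI base units of kinetic energy: kg·m²/s²

Answer: kg·m²/s²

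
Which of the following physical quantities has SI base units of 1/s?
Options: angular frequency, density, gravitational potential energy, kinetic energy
Checking the SI base units of each option:
  angular frequency (ω = 2πf): 1/s  ✓ matches
  density (ρ = m/V): kg/m³  ✗
  gravitational potential energy (U = -GMm/r): kg·m²/s²  ✗
  kinetic energy (E = ½mv²): kg·m²/s²  ✗

Only angular frequency has units 1/s.

Answer: angular frequency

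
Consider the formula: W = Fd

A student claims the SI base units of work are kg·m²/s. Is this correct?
Units of each symbol in W = Fd:
  F (force): kg·m/s²
  d (displacement): m

Multiplying the contributions: [kg·m/s²] · [m]
Adding exponents of each base unit: kg: 1, m: 2, s: -2
SI base units of work: kg·m²/s²

The claimed units kg·m²/s (exponents kg: 1, m: 2, s: -1) do not match the derived units kg·m²/s² (exponents kg: 1, m: 2, s: -2), so the claim is incorrect.

Answer: No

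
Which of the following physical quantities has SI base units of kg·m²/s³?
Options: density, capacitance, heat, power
Checking the SI base units of each option:
  density (ρ = m/V): kg/m³  ✗
  capacitance (C = Q/V): s⁴·A²/(kg·m²)  ✗
  heat (Q = mcΔT): kg·m²/s²  ✗
  power (P = W/t): kg·m²/s³  ✓ matches

Only power has units kg·m²/s³.

Answer: power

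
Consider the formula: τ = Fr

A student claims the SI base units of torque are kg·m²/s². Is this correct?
Units of each symbol in τ = Fr:
  F (force): kg·m/s²
  r (lever arm): m

Multiplying the contributions: [kg·m/s²] · [m]
Adding exponents of each base unit: kg: 1, m: 2, s: -2
SI base units of torque: kg·m²/s²

The claimed units kg·m²/s² match the derived units, so the claim is correct.

Answer: Yes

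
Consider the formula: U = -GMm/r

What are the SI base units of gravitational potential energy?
Units of each symbol in U = -GMm/r:
  G (gravitational constant): m³/(kg·s²)
  M (mass): kg
  m (mass): kg
  r (distance): m  → in the denominator, contributes 1/m
  The minus sign does not affect the units.

Multiplying the contributions: [m³/(kg·s²)] · [kg] · [kg] · [1/m]
Adding exponents of each base unit: kg: 1, m: 2, s: -2
SI base units of gravitational potential energy: kg·m²/s²

Answer: kg·m²/s²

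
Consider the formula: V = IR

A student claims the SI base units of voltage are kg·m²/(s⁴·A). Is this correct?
Units of each symbol in V = IR:
  I (current): A
  R (resistance, in ohms): kg·m²/(s³·A²)

Multiplying the contributions: [A] · [kg·m²/(s³·A²)]
Adding exponents of each base unit: kg: 1, m: 2, s: -3, A: -1
SI base units of voltage: kg·m²/(s³·A)

The claimed units kg·m²/(s⁴·A) (exponents kg: 1, m: 2, s: -4, A: -1) do not match the derived units kg·m²/(s³·A) (exponents kg: 1, m: 2, s: -3, A: -1), so the claim is incorrect.

Answer: No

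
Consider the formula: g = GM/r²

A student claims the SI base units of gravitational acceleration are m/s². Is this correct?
Units of each symbol in g = GM/r²:
  G (gravitational constant): m³/(kg·s²)
  M (mass): kg
  r (distance): m  → to the power 2 in the denominator, contributes 1/m²

Multiplying the contributions: [m³/(kg·s²)] · [kg] · [1/m²]
Adding exponents of each base unit: m: 1, s: -2
SI base units of gravitational acceleration: m/s²

The claimed units m/s² match the derived units, so the claim is correct.

Answer: Yes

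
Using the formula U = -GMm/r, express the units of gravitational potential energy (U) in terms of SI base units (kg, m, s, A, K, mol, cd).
Units of each symbol in U = -GMm/r:
  G (gravitational constant): m³/(kg·s²)
  M (mass): kg
  m (mass): kg
  r (distance): m  → in the denominator, contributes 1/m
  The minus sign does not affect the units.

Multiplying the contributions: [m³/(kg·s²)] · [kg] · [kg] · [1/m]
Adding exponents of each base unit: kg: 1, m: 2, s: -2
SI base units of gravitational potential energy: kg·m²/s²

Answer: kg·m²/s²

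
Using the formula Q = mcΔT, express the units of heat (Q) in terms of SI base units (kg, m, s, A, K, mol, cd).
Units of each symbol in Q = mcΔT:
  m (mass): kg
  c (specific heat capacity, in J/(kg·K)): m²/(s²·K)
  ΔT (temperature change): K

Multiplying the contributions: [kg] · [m²/(s²·K)] · [K]
Adding exponents of each base unit: kg: 1, m: 2, s: -2
SI base units of heat: kg·m²/s²

Answer: kg·m²/s²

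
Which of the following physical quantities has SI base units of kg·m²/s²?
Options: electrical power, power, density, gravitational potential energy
Checking the SI base units of each option:
  electrical power (P = IV): kg·m²/s³  ✗
  power (P = W/t): kg·m²/s³  ✗
  density (ρ = m/V): kg/m³  ✗
  gravitational potential energy (U = -GMm/r): kg·m²/s²  ✓ matches

Only gravitational potential energy has units kg·m²/s².

Answer: gravitational potential energy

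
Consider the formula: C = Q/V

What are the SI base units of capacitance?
Units of each symbol in C = Q/V:
  Q (charge, in coulombs): s·A
  V (voltage, in volts): kg·m²/(s³·A)  → in the denominator, contributes s³·A/(kg·m²)

Multiplying the contributions: [s·A] · [s³·A/(kg·m²)]
Adding exponents of each base unit: kg: -1, m: -2, s: 4, A: 2
SI base units of capacitance: s⁴·A²/(kg·m²)

Answer: s⁴·A²/(kg·m²)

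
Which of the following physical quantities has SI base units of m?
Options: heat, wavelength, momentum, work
Checking the SI base units of each option:
  heat (Q = mcΔT): kg·m²/s²  ✗
  wavelength (λ = v/f): m  ✓ matches
  momentum (p = mv): kg·m/s  ✗
  work (W = Fd): kg·m²/s²  ✗

Only wavelength has units m.

Answer: wavelength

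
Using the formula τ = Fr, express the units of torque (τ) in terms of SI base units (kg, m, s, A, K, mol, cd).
Units of each symbol in τ = Fr:
  F (force): kg·m/s²
  r (lever arm): m

Multiplying the contributions: [kg·m/s²] · [m]
Adding exponents of each base unit: kg: 1, m: 2, s: -2
SI base units of torque: kg·m²/s²

Answer: kg·m²/s²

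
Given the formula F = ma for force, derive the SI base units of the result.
Units of each symbol in F = ma:
  m (mass): kg
  a (acceleration): m/s²

Multiplying the contributions: [kg] · [m/s²]
Adding exponents of each base unit: kg: 1, m: 1, s: -2
SI base units of force: kg·m/s²

Answer: kg·m/s²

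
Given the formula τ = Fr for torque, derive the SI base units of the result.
Units of each symbol in τ = Fr:
  F (force): kg·m/s²
  r (lever arm): m

Multiplying the contributions: [kg·m/s²] · [m]
Adding exponents of each base unit: kg: 1, m: 2, s: -2
SI base units of torque: kg·m²/s²

Answer: kg·m²/s²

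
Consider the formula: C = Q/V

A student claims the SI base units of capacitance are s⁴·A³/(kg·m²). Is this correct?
Units of each symbol in C = Q/V:
  Q (charge, in coulombs): s·A
  V (voltage, in volts): kg·m²/(s³·A)  → in the denominator, contributes s³·A/(kg·m²)

Multiplying the contributions: [s·A] · [s³·A/(kg·m²)]
Adding exponents of each base unit: kg: -1, m: -2, s: 4, A: 2
SI base units of capacitance: s⁴·A²/(kg·m²)

The claimed units s⁴·A³/(kg·m²) (exponents kg: -1, m: -2, s: 4, A: 3) do not match the derived units s⁴·A²/(kg·m²) (exponents kg: -1, m: -2, s: 4, A: 2), so the claim is incorrect.

Answer: No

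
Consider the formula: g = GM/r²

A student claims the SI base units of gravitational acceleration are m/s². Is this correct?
Units of each symbol in g = GM/r²:
  G (gravitational constant): m³/(kg·s²)
  M (mass): kg
  r (distance): m  → to the power 2 in the denominator, contributes 1/m²

Multiplying the contributions: [m³/(kg·s²)] · [kg] · [1/m²]
Adding exponents of each base unit: m: 1, s: -2
SI base units of gravitational acceleration: m/s²

The claimed units m/s² match the derived units, so the claim is correct.

Answer: Yes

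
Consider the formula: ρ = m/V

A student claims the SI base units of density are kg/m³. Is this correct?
Units of each symbol in ρ = m/V:
  m (mass): kg
  V (volume): m³  → in the denominator, contributes 1/m³

Multiplying the contributions: [kg] · [1/m³]
Adding exponents of each base unit: kg: 1, m: -3
SI base units of density: kg/m³

The claimed units kg/m³ match the derived units, so the claim is correct.

Answer: Yes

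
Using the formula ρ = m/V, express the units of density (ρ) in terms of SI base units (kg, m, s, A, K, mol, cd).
Units of each symbol in ρ = m/V:
  m (mass): kg
  V (volume): m³  → in the denominator, contributes 1/m³

Multiplying the contributions: [kg] · [1/m³]
Adding exponents of each base unit: kg: 1, m: -3
SI base units of density: kg/m³

Answer: kg/m³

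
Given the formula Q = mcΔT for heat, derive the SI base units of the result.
Units of each symbol in Q = mcΔT:
  m (mass): kg
  c (specific heat capacity, in J/(kg·K)): m²/(s²·K)
  ΔT (temperature change): K

Multiplying the contributions: [kg] · [m²/(s²·K)] · [K]
Adding exponents of each base unit: kg: 1, m: 2, s: -2
SI base units of heat: kg·m²/s²

Answer: kg·m²/s²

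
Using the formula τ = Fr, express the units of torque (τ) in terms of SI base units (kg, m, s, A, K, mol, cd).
Units of each symbol in τ = Fr:
  F (force): kg·m/s²
  r (lever arm): m

Multiplying the contributions: [kg·m/s²] · [m]
Adding exponents of each base unit: kg: 1, m: 2, s: -2
SI base units of torque: kg·m²/s²

Answer: kg·m²/s²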